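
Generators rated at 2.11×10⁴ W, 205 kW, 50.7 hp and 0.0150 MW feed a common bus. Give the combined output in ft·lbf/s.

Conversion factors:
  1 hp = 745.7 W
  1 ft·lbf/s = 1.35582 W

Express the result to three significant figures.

2.11×10⁴ W (already W)
205 kW × 1000 = 205000 W
50.7 hp × 745.7 = 37807 W
0.0150 MW × 1000000 = 15000 W
Total: 21100 + 205000 + 37807 + 15000 = 278907 W
In ft·lbf/s: 278907 / 1.35582 = 205711 ft·lbf/s

2.06×10⁵ ft·lbf/s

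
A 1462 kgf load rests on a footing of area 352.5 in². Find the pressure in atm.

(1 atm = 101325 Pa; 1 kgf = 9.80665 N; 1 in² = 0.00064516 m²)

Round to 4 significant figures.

1462 kgf × 9.80665 → 14337.3 N
352.5 in² × 0.00064516 → 0.227419 m²
P = F / A = 14337.3 N / 0.227419 m² = 63043.5 Pa
63043.5 Pa ÷ (101325 Pa/atm) = 0.622191 atm

0.6222 atm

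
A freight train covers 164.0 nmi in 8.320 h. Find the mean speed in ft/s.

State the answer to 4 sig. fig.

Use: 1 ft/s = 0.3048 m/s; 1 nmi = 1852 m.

164.0 nmi × 1852 → 303728 m
8.320 h × 3600 → 29952 s
v = d / t = 303728 m / 29952 s = 10.1405 m/s
10.1405 m/s ÷ (0.3048 m/s/ft/s) = 33.2694 ft/s

33.27 ft/s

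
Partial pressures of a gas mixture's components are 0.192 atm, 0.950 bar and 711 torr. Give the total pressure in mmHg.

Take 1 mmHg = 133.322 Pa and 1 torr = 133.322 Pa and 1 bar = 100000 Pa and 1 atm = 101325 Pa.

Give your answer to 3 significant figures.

1570 mmHg

0.192 atm × 101325 → 19454.4 Pa
0.950 bar × 100000 → 95000 Pa
711 torr × 133.322 → 94791.9 Pa
Combined: 19454.4 + 95000 + 94791.9 = 209246 Pa
In mmHg: 209246 / 133.322 = 1569.48 mmHg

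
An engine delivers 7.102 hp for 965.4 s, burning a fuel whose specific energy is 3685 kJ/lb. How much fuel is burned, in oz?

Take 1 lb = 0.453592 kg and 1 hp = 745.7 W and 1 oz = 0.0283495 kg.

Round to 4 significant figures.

7.102 hp → 5295.96 W
E = P × t = 5295.96 × 965.4 = 5.11272×10⁶ J
3685 kJ/lb → 8.12404×10⁶ J/kg
m = E / e_s = 5.11272×10⁶ / 8.12404×10⁶ = 0.629332 kg
In oz: 0.629332 / 0.0283495 = 22.1991 oz

22.20 oz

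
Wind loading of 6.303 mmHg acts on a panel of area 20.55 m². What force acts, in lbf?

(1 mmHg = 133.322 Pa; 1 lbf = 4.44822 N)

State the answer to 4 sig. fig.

6.303 mmHg × 133.322 = 840.329 Pa
F = P × A = 840.329 Pa × 20.55 m² = 17268.8 N
17268.8 N ÷ (4.44822 N/lbf) = 3882.18 lbf

3882 lbf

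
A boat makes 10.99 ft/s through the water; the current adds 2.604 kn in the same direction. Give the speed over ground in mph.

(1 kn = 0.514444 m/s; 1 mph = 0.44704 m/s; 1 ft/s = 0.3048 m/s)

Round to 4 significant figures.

10.49 mph

10.99 ft/s × 0.3048 → 3.34975 m/s
2.604 kn × 0.514444 → 1.33961 m/s
Sum: 3.34975 + 1.33961 = 4.68936 m/s
In mph: 4.68936 / 0.44704 = 10.4898 mph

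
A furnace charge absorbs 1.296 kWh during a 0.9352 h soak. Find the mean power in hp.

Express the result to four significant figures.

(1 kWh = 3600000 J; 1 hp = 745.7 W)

1.296 kWh × 3600000 = 4.6656×10⁶ J
0.9352 h × 3600 = 3366.72 s
P = E / t = 4.6656×10⁶ J / 3366.72 s = 1385.8 W
1385.8 W ÷ (745.7 W/hp) = 1.85839 hp

1.858 hp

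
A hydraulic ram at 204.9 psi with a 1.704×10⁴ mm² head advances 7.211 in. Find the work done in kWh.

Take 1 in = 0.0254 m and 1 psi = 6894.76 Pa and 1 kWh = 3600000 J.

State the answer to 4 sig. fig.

0.001225 kWh

204.9 psi → 1.41274×10⁶ Pa
1.704×10⁴ mm² → 0.01704 m²
F = P × A = 1.41274×10⁶ × 0.01704 = 24073.1 N
7.211 in → 0.183159 m
W = F × d = 24073.1 × 0.183159 = 4409.2 J
In kWh: 4409.2 / 3600000 = 0.00122478 kWh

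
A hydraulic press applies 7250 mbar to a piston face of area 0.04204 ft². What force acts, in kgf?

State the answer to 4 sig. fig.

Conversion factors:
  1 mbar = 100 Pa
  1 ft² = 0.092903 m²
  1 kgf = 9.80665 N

288.7 kgf

7250 mbar × 100 → 725000 Pa
0.04204 ft² × 0.092903 → 0.00390564 m²
F = P × A = 725000 Pa × 0.00390564 m² = 2831.59 N
2831.59 N ÷ (9.80665 N/kgf) = 288.742 kgf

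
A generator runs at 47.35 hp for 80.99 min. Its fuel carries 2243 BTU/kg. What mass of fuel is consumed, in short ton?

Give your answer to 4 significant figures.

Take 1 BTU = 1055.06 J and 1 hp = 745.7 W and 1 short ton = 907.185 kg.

47.35 hp → 35308.9 W
80.99 min → 4859.4 s
E = P × t = 35308.9 × 4859.4 = 1.7158×10⁸ J
2243 BTU/kg → 2.3665×10⁶ J/kg
m = E / e_s = 1.7158×10⁸ / 2.3665×10⁶ = 72.5037 kg
In short ton: 72.5037 / 907.185 = 0.0799216 short ton

0.07992 short ton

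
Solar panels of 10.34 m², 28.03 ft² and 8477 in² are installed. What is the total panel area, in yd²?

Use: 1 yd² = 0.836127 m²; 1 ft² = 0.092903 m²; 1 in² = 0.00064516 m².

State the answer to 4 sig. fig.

22.02 yd²

10.34 m² (already m²)
28.03 ft² × 0.092903 = 2.60407 m²
8477 in² × 0.00064516 = 5.46902 m²
Sum: 10.34 + 2.60407 + 5.46902 = 18.4131 m²
In yd²: 18.4131 / 0.836127 = 22.0219 yd²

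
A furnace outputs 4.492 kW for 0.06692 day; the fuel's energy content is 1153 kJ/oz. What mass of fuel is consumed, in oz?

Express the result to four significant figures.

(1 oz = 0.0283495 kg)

4.492 kW → 4492 W
0.06692 day → 5781.89 s
E = P × t = 4492 × 5781.89 = 2.59722×10⁷ J
1153 kJ/oz → 4.06709×10⁷ J/kg
m = E / e_s = 2.59722×10⁷ / 4.06709×10⁷ = 0.638594 kg
In oz: 0.638594 / 0.0283495 = 22.5258 oz

22.53 oz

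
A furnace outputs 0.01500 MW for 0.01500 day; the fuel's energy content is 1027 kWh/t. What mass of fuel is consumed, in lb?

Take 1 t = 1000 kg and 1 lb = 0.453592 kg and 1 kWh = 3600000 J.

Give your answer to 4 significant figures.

0.01500 MW → 15000 W
0.01500 day → 1296 s
E = P × t = 15000 × 1296 = 1.944×10⁷ J
1027 kWh/t → 3.6972×10⁶ J/kg
m = E / e_s = 1.944×10⁷ / 3.6972×10⁶ = 5.25803 kg
In lb: 5.25803 / 0.453592 = 11.592 lb

11.59 lb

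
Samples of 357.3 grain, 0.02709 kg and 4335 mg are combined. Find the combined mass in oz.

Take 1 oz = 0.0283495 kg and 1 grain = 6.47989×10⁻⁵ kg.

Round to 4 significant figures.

357.3 grain × 6.47989×10⁻⁵ = 0.0231526 kg
0.02709 kg (already kg)
4335 mg × 10⁻⁶ = 0.004335 kg
Total: 0.0231526 + 0.02709 + 0.004335 = 0.0545776 kg
In oz: 0.0545776 / 0.0283495 = 1.92517 oz

1.925 oz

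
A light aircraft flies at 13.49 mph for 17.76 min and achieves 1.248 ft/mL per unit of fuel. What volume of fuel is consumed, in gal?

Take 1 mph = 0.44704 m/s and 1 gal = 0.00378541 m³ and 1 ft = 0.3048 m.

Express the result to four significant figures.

4.463 gal

13.49 mph → 6.03057 m/s
17.76 min → 1065.6 s
d = v × t = 6.03057 × 1065.6 = 6426.18 m
1.248 ft/mL → 380390 m/m³
V = d / (distance per unit fuel) = 6426.18 / 380390 = 0.0168937 m³
In gal: 0.0168937 / 0.00378541 = 4.46285 gal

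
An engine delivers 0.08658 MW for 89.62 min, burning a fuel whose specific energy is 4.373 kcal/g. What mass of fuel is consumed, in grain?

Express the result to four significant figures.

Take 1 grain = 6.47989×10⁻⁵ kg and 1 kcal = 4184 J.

3.927×10⁵ grain

0.08658 MW → 86580 W
89.62 min → 5377.2 s
E = P × t = 86580 × 5377.2 = 4.65558×10⁸ J
4.373 kcal/g → 1.82966×10⁷ J/kg
m = E / e_s = 4.65558×10⁸ / 1.82966×10⁷ = 25.4451 kg
In grain: 25.4451 / 6.47989×10⁻⁵ = 392678 grain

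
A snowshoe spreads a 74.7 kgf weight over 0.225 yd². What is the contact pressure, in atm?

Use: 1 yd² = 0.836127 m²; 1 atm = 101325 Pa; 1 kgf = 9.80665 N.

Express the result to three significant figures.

74.7 kgf × 9.80665 → 732.557 N
0.225 yd² × 0.836127 → 0.188129 m²
P = F / A = 732.557 N / 0.188129 m² = 3893.91 Pa
3893.91 Pa ÷ (101325 Pa/atm) = 0.0384299 atm

0.0384 atm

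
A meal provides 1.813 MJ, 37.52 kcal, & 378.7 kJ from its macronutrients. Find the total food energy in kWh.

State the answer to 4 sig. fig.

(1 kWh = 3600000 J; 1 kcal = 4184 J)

1.813 MJ × 1000000 → 1.813×10⁶ J
37.52 kcal × 4184 → 156984 J
378.7 kJ × 1000 → 378700 J
Total: 1.813×10⁶ + 156984 + 378700 = 2.34868×10⁶ J
In kWh: 2.34868×10⁶ / 3600000 = 0.652411 kWh

0.6524 kWh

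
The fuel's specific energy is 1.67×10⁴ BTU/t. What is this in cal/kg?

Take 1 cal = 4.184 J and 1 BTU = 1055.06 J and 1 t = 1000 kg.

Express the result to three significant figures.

4210 cal/kg

1.67×10⁴ BTU/t × 1055.06 J/BTU ÷ 1000 kg/t = 17619.5 J/kg
17619.5 J/kg ÷ 4.184 J/cal = 4211.16 cal/kg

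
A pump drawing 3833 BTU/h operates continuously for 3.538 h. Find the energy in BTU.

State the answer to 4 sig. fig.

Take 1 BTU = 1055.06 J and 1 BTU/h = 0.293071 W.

3833 BTU/h × 0.293071 = 1123.34 W
3.538 h × 3600 = 12736.8 s
E = P × t = 1123.34 W × 12736.8 s = 1.43078×10⁷ J
1.43078×10⁷ J ÷ (1055.06 J/BTU) = 13561.1 BTU

1.356×10⁴ BTU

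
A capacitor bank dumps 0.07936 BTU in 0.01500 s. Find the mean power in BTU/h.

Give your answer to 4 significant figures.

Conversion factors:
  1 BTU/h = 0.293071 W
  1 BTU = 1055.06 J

1.905×10⁴ BTU/h

0.07936 BTU × 1055.06 → 83.7296 J
P = E / t = 83.7296 J / 0.015 s = 5581.97 W
5581.97 W ÷ (0.293071 W/BTU/h) = 19046.5 BTU/h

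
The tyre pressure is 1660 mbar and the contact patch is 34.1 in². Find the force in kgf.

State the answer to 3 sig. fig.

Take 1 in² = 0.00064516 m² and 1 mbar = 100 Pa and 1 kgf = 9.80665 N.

372 kgf

1660 mbar × 100 = 166000 Pa
34.1 in² × 0.00064516 = 0.022 m²
F = P × A = 166000 Pa × 0.022 m² = 3652 N
3652 N ÷ (9.80665 N/kgf) = 372.4 kgf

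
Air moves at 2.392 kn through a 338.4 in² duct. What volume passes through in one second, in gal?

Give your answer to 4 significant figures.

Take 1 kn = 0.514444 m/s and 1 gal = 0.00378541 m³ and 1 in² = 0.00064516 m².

70.97 gal

2.392 kn × 0.514444 → 1.23055 m/s
338.4 in² × 0.00064516 → 0.218322 m²
V = v × A × t = 1.23055 m/s × 0.218322 m² × 1 s = 0.268656 m³
0.268656 m³ ÷ (0.00378541 m³/gal) = 70.9714 gal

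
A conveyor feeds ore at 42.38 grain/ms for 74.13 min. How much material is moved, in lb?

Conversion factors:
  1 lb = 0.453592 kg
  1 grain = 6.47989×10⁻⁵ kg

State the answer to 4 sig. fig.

42.38 grain/ms → 2.74618 kg/s
74.13 min → 4447.8 s
m = ṁ × t = 2.74618 × 4447.8 = 12214.5 kg
In lb: 12214.5 / 0.453592 = 26928.4 lb

2.693×10⁴ lb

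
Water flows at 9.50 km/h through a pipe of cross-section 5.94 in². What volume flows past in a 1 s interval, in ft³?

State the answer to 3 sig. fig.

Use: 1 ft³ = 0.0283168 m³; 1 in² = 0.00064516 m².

9.50 km/h × (1/3.6) = 2.63889 m/s
5.94 in² × 0.00064516 = 0.00383225 m²
V = v × A × t = 2.63889 m/s × 0.00383225 m² × 1 s = 0.0101129 m³
0.0101129 m³ ÷ (0.0283168 m³/ft³) = 0.357134 ft³

0.357 ft³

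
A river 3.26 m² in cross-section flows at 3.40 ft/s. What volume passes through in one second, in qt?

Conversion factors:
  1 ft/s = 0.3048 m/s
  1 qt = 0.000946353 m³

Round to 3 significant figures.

3570 qt

3.40 ft/s × 0.3048 → 1.03632 m/s
V = v × A × t = 1.03632 m/s × 3.26 m² × 1 s = 3.3784 m³
3.3784 m³ ÷ (0.000946353 m³/qt) = 3569.92 qt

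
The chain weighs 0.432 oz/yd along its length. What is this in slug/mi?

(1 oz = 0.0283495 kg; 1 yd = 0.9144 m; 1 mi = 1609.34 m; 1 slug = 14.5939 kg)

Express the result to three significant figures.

0.432 oz/yd × 0.0283495 kg/oz ÷ 0.9144 m/yd = 0.0133935 kg/m
0.0133935 kg/m ÷ 14.5939 kg/slug × 1609.34 m/mi = 1.47697 slug/mi

1.48 slug/mi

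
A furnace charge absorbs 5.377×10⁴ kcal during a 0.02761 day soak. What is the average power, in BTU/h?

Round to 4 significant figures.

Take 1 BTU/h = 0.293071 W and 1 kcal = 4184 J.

3.218×10⁵ BTU/h

5.377×10⁴ kcal × 4184 = 2.24974×10⁸ J
0.02761 day × 86400 = 2385.5 s
P = E / t = 2.24974×10⁸ J / 2385.5 s = 94308.9 W
94308.9 W ÷ (0.293071 W/BTU/h) = 321795 BTU/h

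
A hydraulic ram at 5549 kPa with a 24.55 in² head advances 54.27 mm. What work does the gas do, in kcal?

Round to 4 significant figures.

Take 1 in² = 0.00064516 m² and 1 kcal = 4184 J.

1.140 kcal

5549 kPa → 5.549×10⁶ Pa
24.55 in² → 0.0158387 m²
F = P × A = 5.549×10⁶ × 0.0158387 = 87888.9 N
54.27 mm → 0.05427 m
W = F × d = 87888.9 × 0.05427 = 4769.73 J
In kcal: 4769.73 / 4184 = 1.13999 kcal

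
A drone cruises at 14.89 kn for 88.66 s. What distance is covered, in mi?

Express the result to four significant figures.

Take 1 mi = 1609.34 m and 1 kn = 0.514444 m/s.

14.89 kn × 0.514444 → 7.66007 m/s
d = v × t = 7.66007 m/s × 88.66 s = 679.142 m
679.142 m ÷ (1609.34 m/mi) = 0.422 mi

0.4220 mi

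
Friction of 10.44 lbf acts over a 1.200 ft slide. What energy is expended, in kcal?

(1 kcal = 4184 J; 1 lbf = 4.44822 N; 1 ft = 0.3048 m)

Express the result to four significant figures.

10.44 lbf × 4.44822 → 46.4394 N
1.200 ft × 0.3048 → 0.36576 m
W = F × d = 46.4394 N × 0.36576 m = 16.9857 J
16.9857 J ÷ (4184 J/kcal) = 0.00405968 kcal

0.004060 kcal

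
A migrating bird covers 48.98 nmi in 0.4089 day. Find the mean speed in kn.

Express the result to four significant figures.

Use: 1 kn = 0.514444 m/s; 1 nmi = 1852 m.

48.98 nmi × 1852 → 90711 m
0.4089 day × 86400 → 35329 s
v = d / t = 90711 m / 35329 s = 2.56761 m/s
2.56761 m/s ÷ (0.514444 m/s/kn) = 4.99104 kn

4.991 kn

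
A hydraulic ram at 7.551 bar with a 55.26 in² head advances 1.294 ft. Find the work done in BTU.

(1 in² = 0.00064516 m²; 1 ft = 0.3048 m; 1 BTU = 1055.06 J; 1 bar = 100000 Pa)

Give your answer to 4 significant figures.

10.06 BTU

7.551 bar → 755100 Pa
55.26 in² → 0.0356515 m²
F = P × A = 755100 × 0.0356515 = 26920.4 N
1.294 ft → 0.394411 m
W = F × d = 26920.4 × 0.394411 = 10617.7 J
In BTU: 10617.7 / 1055.06 = 10.0636 BTU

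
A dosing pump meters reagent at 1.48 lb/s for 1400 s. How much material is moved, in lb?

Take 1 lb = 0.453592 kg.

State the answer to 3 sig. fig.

2070 lb

1.48 lb/s → 0.671316 kg/s
m = ṁ × t = 0.671316 × 1400 = 939.842 kg
In lb: 939.842 / 0.453592 = 2072 lb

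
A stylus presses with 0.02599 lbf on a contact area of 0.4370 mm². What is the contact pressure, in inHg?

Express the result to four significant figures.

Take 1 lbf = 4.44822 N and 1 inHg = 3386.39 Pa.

0.02599 lbf × 4.44822 → 0.115609 N
0.4370 mm² × 10⁻⁶ → 4.37×10⁻⁷ m²
P = F / A = 0.115609 N / 4.37×10⁻⁷ m² = 264551 Pa
264551 Pa ÷ (3386.39 Pa/inHg) = 78.1218 inHg

78.12 inHg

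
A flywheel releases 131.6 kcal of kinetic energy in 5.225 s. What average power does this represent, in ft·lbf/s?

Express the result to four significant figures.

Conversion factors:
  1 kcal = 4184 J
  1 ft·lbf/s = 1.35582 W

7.772×10⁴ ft·lbf/s

131.6 kcal × 4184 → 550614 J
P = E / t = 550614 J / 5.225 s = 105381 W
105381 W ÷ (1.35582 W/ft·lbf/s) = 77724.9 ft·lbf/s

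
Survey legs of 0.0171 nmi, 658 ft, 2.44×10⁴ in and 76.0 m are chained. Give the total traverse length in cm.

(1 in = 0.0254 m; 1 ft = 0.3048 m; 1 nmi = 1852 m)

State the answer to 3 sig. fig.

9.28×10⁴ cm

0.0171 nmi × 1852 = 31.6692 m
658 ft × 0.3048 = 200.558 m
2.44×10⁴ in × 0.0254 = 619.76 m
76.0 m (already m)
Combined: 31.6692 + 200.558 + 619.76 + 76 = 927.987 m
In cm: 927.987 / 0.01 = 92798.7 cm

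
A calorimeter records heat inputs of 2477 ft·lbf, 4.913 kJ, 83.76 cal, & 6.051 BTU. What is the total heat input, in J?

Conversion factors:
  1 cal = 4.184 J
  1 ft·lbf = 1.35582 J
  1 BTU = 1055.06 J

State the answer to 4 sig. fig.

1.501×10⁴ J

2477 ft·lbf × 1.35582 = 3358.37 J
4.913 kJ × 1000 = 4913 J
83.76 cal × 4.184 = 350.452 J
6.051 BTU × 1055.06 = 6384.17 J
Sum: 3358.37 + 4913 + 350.452 + 6384.17 = 15006 J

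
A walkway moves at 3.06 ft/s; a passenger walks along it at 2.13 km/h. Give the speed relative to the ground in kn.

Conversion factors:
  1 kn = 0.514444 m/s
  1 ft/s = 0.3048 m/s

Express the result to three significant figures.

3.06 ft/s × 0.3048 = 0.932688 m/s
2.13 km/h × (1/3.6) = 0.591667 m/s
Sum: 0.932688 + 0.591667 = 1.52436 m/s
In kn: 1.52436 / 0.514444 = 2.96312 kn

2.96 kn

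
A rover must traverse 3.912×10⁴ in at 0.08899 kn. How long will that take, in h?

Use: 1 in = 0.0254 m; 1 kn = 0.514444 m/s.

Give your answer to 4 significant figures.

6.029 h

3.912×10⁴ in × 0.0254 = 993.648 m
0.08899 kn × 0.514444 = 0.0457804 m/s
t = d / v = 993.648 m / 0.0457804 m/s = 21704.7 s
21704.7 s ÷ (3600 s/h) = 6.02908 h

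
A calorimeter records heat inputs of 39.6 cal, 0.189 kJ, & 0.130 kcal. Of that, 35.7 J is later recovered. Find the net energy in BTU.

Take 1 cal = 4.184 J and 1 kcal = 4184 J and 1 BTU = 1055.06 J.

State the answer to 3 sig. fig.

0.818 BTU

39.6 cal × 4.184 → 165.686 J
0.189 kJ × 1000 → 189 J
0.130 kcal × 4184 → 543.92 J
35.7 J (already J)
Net: 165.686 + 189 + 543.92 − 35.7 = 862.906 J
In BTU: 862.906 / 1055.06 = 0.817874 BTU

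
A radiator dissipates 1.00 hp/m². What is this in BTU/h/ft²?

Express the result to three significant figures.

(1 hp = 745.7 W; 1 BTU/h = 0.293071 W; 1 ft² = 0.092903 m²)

1.00 hp/m² × 745.7 W/hp = 745.7 W/m²
745.7 W/m² ÷ 0.293071 W/BTU/h × 0.092903 m²/ft² = 236.386 BTU/h/ft²

236 BTU/h/ft²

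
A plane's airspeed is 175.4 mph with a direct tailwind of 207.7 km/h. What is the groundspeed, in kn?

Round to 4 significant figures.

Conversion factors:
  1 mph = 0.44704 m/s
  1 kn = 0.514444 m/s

264.6 kn

175.4 mph × 0.44704 → 78.4108 m/s
207.7 km/h × (1/3.6) → 57.6944 m/s
Sum: 78.4108 + 57.6944 = 136.105 m/s
In kn: 136.105 / 0.514444 = 264.567 kn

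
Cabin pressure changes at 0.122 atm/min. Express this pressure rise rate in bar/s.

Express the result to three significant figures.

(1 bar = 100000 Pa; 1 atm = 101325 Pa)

0.122 atm/min × 101325 Pa/atm ÷ 60 s/min = 206.028 Pa/s
206.028 Pa/s ÷ 100000 Pa/bar = 0.00206028 bar/s

0.00206 bar/s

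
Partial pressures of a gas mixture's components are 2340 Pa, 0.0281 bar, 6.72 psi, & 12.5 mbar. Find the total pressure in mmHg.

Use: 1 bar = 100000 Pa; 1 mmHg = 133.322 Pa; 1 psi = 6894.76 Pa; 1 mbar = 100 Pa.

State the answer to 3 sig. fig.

2340 Pa (already Pa)
0.0281 bar × 100000 = 2810 Pa
6.72 psi × 6894.76 = 46332.8 Pa
12.5 mbar × 100 = 1250 Pa
Combined: 2340 + 2810 + 46332.8 + 1250 = 52732.8 Pa
In mmHg: 52732.8 / 133.322 = 395.53 mmHg

396 mmHg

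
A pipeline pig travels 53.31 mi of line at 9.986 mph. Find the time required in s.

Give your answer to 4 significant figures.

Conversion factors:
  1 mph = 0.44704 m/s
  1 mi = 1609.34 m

53.31 mi × 1609.34 = 85793.9 m
9.986 mph × 0.44704 = 4.46414 m/s
t = d / v = 85793.9 m / 4.46414 m/s = 19218.5 s

1.922×10⁴ s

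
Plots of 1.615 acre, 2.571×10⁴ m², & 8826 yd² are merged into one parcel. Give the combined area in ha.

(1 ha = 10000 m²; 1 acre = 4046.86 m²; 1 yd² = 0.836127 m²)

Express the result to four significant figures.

1.615 acre × 4046.86 = 6535.68 m²
2.571×10⁴ m² (already m²)
8826 yd² × 0.836127 = 7379.66 m²
Combined: 6535.68 + 25710 + 7379.66 = 39625.3 m²
In ha: 39625.3 / 10000 = 3.96253 ha

3.963 ha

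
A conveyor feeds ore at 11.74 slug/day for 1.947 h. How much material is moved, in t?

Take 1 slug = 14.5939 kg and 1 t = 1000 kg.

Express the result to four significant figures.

11.74 slug/day → 0.00198301 kg/s
1.947 h → 7009.2 s
m = ṁ × t = 0.00198301 × 7009.2 = 13.8993 kg
In t: 13.8993 / 1000 = 0.0138993 t

0.01390 t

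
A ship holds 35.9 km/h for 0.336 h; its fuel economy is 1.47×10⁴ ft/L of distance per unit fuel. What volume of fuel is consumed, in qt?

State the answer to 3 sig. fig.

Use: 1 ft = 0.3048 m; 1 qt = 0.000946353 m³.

35.9 km/h → 9.97222 m/s
0.336 h → 1209.6 s
d = v × t = 9.97222 × 1209.6 = 12062.4 m
1.47×10⁴ ft/L → 4.48056×10⁶ m/m³
V = d / (distance per unit fuel) = 12062.4 / 4.48056×10⁶ = 0.00269216 m³
In qt: 0.00269216 / 0.000946353 = 2.84477 qt

2.84 qt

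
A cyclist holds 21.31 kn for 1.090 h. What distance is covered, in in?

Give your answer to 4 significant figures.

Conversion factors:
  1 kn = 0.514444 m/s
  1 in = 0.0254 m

1.694×10⁶ in

21.31 kn × 0.514444 = 10.9628 m/s
1.090 h × 3600 = 3924 s
d = v × t = 10.9628 m/s × 3924 s = 43018 m
43018 m ÷ (0.0254 m/in) = 1.69362×10⁶ in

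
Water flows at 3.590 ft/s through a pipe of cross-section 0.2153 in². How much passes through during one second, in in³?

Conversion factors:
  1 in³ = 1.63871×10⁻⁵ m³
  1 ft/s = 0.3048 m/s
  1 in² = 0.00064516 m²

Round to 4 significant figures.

9.275 in³

3.590 ft/s × 0.3048 → 1.09423 m/s
0.2153 in² × 0.00064516 → 1.38903×10⁻⁴ m²
V = v × A × t = 1.09423 m/s × 1.38903×10⁻⁴ m² × 1 s = 1.51992×10⁻⁴ m³
1.51992×10⁻⁴ m³ ÷ (1.63871×10⁻⁵ m³/in³) = 9.2751 in³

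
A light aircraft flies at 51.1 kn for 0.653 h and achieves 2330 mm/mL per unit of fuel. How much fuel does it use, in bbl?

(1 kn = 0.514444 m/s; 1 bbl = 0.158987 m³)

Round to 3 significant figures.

0.167 bbl

51.1 kn → 26.2881 m/s
0.653 h → 2350.8 s
d = v × t = 26.2881 × 2350.8 = 61798.1 m
2330 mm/mL → 2.33×10⁶ m/m³
V = d / (distance per unit fuel) = 61798.1 / 2.33×10⁶ = 0.0265228 m³
In bbl: 0.0265228 / 0.158987 = 0.166824 bbl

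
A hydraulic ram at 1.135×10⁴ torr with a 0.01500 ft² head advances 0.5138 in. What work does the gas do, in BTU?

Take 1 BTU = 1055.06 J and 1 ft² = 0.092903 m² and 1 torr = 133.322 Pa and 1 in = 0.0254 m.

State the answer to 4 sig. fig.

1.135×10⁴ torr → 1.5132×10⁶ Pa
0.01500 ft² → 0.00139354 m²
F = P × A = 1.5132×10⁶ × 0.00139354 = 2108.7 N
0.5138 in → 0.0130505 m
W = F × d = 2108.7 × 0.0130505 = 27.5196 J
In BTU: 27.5196 / 1055.06 = 0.0260834 BTU

0.02608 BTU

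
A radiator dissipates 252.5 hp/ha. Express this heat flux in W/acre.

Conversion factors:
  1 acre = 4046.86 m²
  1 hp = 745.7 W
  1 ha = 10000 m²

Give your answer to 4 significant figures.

7.620×10⁴ W/acre

252.5 hp/ha × 745.7 W/hp ÷ 10000 m²/ha = 18.8289 W/m²
18.8289 W/m² × 4046.86 m²/acre = 76197.9 W/acre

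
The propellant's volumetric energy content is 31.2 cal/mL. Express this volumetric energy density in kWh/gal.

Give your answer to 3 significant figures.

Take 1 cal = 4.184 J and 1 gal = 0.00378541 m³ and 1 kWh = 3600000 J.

0.137 kWh/gal

31.2 cal/mL × 4.184 J/cal ÷ 10⁻⁶ m³/mL = 1.30541×10⁸ J/m³
1.30541×10⁸ J/m³ ÷ 3600000 J/kWh × 0.00378541 m³/gal = 0.137264 kWh/gal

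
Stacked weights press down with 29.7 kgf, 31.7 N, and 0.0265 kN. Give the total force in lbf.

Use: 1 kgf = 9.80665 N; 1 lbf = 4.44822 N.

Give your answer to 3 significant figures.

29.7 kgf × 9.80665 = 291.258 N
31.7 N (already N)
0.0265 kN × 1000 = 26.5 N
Combined: 291.258 + 31.7 + 26.5 = 349.458 N
In lbf: 349.458 / 4.44822 = 78.5613 lbf

78.6 lbf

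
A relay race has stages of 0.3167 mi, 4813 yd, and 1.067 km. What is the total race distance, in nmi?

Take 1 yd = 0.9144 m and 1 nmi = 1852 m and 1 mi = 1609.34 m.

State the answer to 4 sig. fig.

0.3167 mi × 1609.34 → 509.678 m
4813 yd × 0.9144 → 4401.01 m
1.067 km × 1000 → 1067 m
Total: 509.678 + 4401.01 + 1067 = 5977.69 m
In nmi: 5977.69 / 1852 = 3.22769 nmi

3.228 nmi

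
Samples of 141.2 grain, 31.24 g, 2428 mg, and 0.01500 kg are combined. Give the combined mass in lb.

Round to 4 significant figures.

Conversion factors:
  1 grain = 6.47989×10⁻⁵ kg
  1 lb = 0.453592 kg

141.2 grain × 6.47989×10⁻⁵ → 0.0091496 kg
31.24 g × 0.001 → 0.03124 kg
2428 mg × 10⁻⁶ → 0.002428 kg
0.01500 kg (already kg)
Combined: 0.0091496 + 0.03124 + 0.002428 + 0.015 = 0.0578176 kg
In lb: 0.0578176 / 0.453592 = 0.127466 lb

0.1275 lb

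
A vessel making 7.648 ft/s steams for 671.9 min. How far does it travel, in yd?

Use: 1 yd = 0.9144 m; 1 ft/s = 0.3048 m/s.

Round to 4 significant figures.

1.028×10⁵ yd

7.648 ft/s × 0.3048 = 2.33111 m/s
671.9 min × 60 = 40314 s
d = v × t = 2.33111 m/s × 40314 s = 93976.4 m
93976.4 m ÷ (0.9144 m/yd) = 102774 yd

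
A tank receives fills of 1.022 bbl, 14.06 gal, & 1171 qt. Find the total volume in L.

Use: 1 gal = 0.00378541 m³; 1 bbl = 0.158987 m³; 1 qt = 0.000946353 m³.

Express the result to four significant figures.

1324 L

1.022 bbl × 0.158987 = 0.162485 m³
14.06 gal × 0.00378541 = 0.0532229 m³
1171 qt × 0.000946353 = 1.10818 m³
Combined: 0.162485 + 0.0532229 + 1.10818 = 1.32389 m³
In L: 1.32389 / 0.001 = 1323.89 L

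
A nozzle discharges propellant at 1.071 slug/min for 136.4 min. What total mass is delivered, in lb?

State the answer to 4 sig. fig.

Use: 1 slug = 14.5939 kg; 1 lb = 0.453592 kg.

4700 lb

1.071 slug/min → 0.260501 kg/s
136.4 min → 8184 s
m = ṁ × t = 0.260501 × 8184 = 2131.94 kg
In lb: 2131.94 / 0.453592 = 4700.13 lb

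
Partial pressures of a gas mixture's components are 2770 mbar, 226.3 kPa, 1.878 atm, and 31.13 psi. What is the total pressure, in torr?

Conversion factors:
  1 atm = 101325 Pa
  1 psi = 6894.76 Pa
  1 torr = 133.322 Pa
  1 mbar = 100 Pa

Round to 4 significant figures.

6812 torr

2770 mbar × 100 = 277000 Pa
226.3 kPa × 1000 = 226300 Pa
1.878 atm × 101325 = 190288 Pa
31.13 psi × 6894.76 = 214634 Pa
Combined: 277000 + 226300 + 190288 + 214634 = 908222 Pa
In torr: 908222 / 133.322 = 6812.24 torr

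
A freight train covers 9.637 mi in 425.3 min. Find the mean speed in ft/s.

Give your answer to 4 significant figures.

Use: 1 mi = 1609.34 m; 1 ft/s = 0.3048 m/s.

1.994 ft/s

9.637 mi × 1609.34 = 15509.2 m
425.3 min × 60 = 25518 s
v = d / t = 15509.2 m / 25518 s = 0.607775 m/s
0.607775 m/s ÷ (0.3048 m/s/ft/s) = 1.99401 ft/s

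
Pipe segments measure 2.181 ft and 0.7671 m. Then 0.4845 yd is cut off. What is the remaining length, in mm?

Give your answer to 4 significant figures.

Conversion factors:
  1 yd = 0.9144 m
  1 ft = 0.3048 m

2.181 ft × 0.3048 = 0.664769 m
0.7671 m (already m)
0.4845 yd × 0.9144 = 0.443027 m
Sum: 0.664769 + 0.7671 − 0.443027 = 0.988842 m
In mm: 0.988842 / 0.001 = 988.842 mm

988.8 mm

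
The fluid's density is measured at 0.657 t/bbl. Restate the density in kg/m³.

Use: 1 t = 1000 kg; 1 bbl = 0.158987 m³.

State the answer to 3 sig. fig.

0.657 t/bbl × 1000 kg/t ÷ 0.158987 m³/bbl = 4132.41 kg/m³
4132.41 kg/m³  = 4132.41 kg/m³

4130 kg/m³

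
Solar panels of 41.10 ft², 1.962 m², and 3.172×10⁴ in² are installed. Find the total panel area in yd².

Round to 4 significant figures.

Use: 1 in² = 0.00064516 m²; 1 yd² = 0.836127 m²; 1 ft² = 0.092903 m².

41.10 ft² × 0.092903 = 3.81831 m²
1.962 m² (already m²)
3.172×10⁴ in² × 0.00064516 = 20.4645 m²
Total: 3.81831 + 1.962 + 20.4645 = 26.2448 m²
In yd²: 26.2448 / 0.836127 = 31.3885 yd²

31.39 yd²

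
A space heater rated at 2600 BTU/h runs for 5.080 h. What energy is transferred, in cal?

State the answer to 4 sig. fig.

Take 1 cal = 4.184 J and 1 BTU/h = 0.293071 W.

2600 BTU/h × 0.293071 → 761.985 W
5.080 h × 3600 → 18288 s
E = P × t = 761.985 W × 18288 s = 1.39352×10⁷ J
1.39352×10⁷ J ÷ (4.184 J/cal) = 3.33059×10⁶ cal

3.331×10⁶ cal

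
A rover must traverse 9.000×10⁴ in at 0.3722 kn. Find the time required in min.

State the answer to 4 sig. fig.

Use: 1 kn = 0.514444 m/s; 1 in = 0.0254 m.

9.000×10⁴ in × 0.0254 → 2286 m
0.3722 kn × 0.514444 → 0.191476 m/s
t = d / v = 2286 m / 0.191476 m/s = 11938.8 s
11938.8 s ÷ (60 s/min) = 198.98 min

199.0 min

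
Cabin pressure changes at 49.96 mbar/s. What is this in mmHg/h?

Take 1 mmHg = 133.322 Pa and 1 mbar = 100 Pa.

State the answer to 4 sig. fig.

49.96 mbar/s × 100 Pa/mbar = 4996 Pa/s
4996 Pa/s ÷ 133.322 Pa/mmHg × 3600 s/h = 134903 mmHg/h

1.349×10⁵ mmHg/h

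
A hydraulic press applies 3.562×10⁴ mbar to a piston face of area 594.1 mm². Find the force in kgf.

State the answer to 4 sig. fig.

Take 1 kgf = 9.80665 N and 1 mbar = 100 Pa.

215.8 kgf

3.562×10⁴ mbar × 100 → 3.562×10⁶ Pa
594.1 mm² × 10⁻⁶ → 5.941×10⁻⁴ m²
F = P × A = 3.562×10⁶ Pa × 5.941×10⁻⁴ m² = 2116.18 N
2116.18 N ÷ (9.80665 N/kgf) = 215.79 kgf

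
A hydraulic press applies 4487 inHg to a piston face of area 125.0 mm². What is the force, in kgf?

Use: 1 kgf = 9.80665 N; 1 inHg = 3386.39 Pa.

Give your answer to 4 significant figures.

193.7 kgf

4487 inHg × 3386.39 = 1.51947×10⁷ Pa
125.0 mm² × 10⁻⁶ = 1.25×10⁻⁴ m²
F = P × A = 1.51947×10⁷ Pa × 1.25×10⁻⁴ m² = 1899.34 N
1899.34 N ÷ (9.80665 N/kgf) = 193.679 kgf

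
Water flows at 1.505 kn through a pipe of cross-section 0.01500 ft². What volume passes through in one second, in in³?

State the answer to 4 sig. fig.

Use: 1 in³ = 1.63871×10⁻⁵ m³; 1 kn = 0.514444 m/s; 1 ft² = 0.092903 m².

1.505 kn × 0.514444 → 0.774238 m/s
0.01500 ft² × 0.092903 → 0.00139354 m²
V = v × A × t = 0.774238 m/s × 0.00139354 m² × 1 s = 0.00107893 m³
0.00107893 m³ ÷ (1.63871×10⁻⁵ m³/in³) = 65.8402 in³

65.84 in³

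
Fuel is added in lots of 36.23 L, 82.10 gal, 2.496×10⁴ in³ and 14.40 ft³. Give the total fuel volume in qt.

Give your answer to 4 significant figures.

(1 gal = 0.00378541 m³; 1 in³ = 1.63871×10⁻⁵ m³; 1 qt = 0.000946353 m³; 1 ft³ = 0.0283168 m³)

36.23 L × 0.001 = 0.03623 m³
82.10 gal × 0.00378541 = 0.310782 m³
2.496×10⁴ in³ × 1.63871×10⁻⁵ = 0.409022 m³
14.40 ft³ × 0.0283168 = 0.407762 m³
Combined: 0.03623 + 0.310782 + 0.409022 + 0.407762 = 1.1638 m³
In qt: 1.1638 / 0.000946353 = 1229.77 qt

1230 qt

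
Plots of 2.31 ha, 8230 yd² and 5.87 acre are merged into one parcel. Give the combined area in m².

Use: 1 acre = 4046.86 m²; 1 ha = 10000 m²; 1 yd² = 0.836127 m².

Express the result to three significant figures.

5.37×10⁴ m²

2.31 ha × 10000 → 23100 m²
8230 yd² × 0.836127 → 6881.33 m²
5.87 acre × 4046.86 → 23755.1 m²
Total: 23100 + 6881.33 + 23755.1 = 53736.4 m²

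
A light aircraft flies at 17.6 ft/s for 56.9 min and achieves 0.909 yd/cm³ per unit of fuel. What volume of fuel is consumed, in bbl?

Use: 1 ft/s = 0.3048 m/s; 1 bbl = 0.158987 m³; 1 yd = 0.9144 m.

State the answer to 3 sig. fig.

0.139 bbl

17.6 ft/s → 5.36448 m/s
56.9 min → 3414 s
d = v × t = 5.36448 × 3414 = 18314.3 m
0.909 yd/cm³ → 831190 m/m³
V = d / (distance per unit fuel) = 18314.3 / 831190 = 0.0220338 m³
In bbl: 0.0220338 / 0.158987 = 0.138589 bbl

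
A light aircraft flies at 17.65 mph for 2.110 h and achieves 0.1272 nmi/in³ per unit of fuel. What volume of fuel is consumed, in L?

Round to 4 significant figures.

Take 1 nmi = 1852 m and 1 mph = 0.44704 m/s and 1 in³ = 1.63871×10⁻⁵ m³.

4.169 L

17.65 mph → 7.89026 m/s
2.110 h → 7596 s
d = v × t = 7.89026 × 7596 = 59934.4 m
0.1272 nmi/in³ → 1.43756×10⁷ m/m³
V = d / (distance per unit fuel) = 59934.4 / 1.43756×10⁷ = 0.00416918 m³
In L: 0.00416918 / 0.001 = 4.16918 L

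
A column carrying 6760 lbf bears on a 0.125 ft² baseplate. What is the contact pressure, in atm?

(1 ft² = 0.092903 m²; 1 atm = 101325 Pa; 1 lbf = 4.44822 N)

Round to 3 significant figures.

6760 lbf × 4.44822 = 30070 N
0.125 ft² × 0.092903 = 0.0116129 m²
P = F / A = 30070 N / 0.0116129 m² = 2.58936×10⁶ Pa
2.58936×10⁶ Pa ÷ (101325 Pa/atm) = 25.555 atm

25.6 atm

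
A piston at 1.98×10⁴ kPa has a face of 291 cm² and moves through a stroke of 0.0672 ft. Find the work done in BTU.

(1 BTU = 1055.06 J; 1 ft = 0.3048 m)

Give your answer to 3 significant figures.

1.98×10⁴ kPa → 1.98×10⁷ Pa
291 cm² → 0.0291 m²
F = P × A = 1.98×10⁷ × 0.0291 = 576180 N
0.0672 ft → 0.0204826 m
W = F × d = 576180 × 0.0204826 = 11801.7 J
In BTU: 11801.7 / 1055.06 = 11.1858 BTU

11.2 BTU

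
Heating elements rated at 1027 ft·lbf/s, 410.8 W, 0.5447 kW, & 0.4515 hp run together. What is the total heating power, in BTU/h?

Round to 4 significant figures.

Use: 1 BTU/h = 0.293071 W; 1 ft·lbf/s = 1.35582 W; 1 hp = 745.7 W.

1027 ft·lbf/s × 1.35582 → 1392.43 W
410.8 W (already W)
0.5447 kW × 1000 → 544.7 W
0.4515 hp × 745.7 → 336.684 W
Sum: 1392.43 + 410.8 + 544.7 + 336.684 = 2684.61 W
In BTU/h: 2684.61 / 0.293071 = 9160.27 BTU/h

9160 BTU/h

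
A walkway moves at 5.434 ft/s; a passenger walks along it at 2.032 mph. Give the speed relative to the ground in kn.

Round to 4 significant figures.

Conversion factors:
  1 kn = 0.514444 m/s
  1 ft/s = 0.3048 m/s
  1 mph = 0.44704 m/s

4.985 kn

5.434 ft/s × 0.3048 → 1.65628 m/s
2.032 mph × 0.44704 → 0.908385 m/s
Combined: 1.65628 + 0.908385 = 2.56466 m/s
In kn: 2.56466 / 0.514444 = 4.9853 kn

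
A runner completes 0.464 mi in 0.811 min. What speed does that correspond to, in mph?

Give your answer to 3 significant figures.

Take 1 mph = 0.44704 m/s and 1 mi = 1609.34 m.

0.464 mi × 1609.34 = 746.734 m
0.811 min × 60 = 48.66 s
v = d / t = 746.734 m / 48.66 s = 15.346 m/s
15.346 m/s ÷ (0.44704 m/s/mph) = 34.328 mph

34.3 mph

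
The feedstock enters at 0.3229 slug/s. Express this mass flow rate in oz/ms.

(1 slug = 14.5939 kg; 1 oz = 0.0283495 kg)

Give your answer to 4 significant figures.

0.3229 slug/s × 14.5939 kg/slug = 4.71237 kg/s
4.71237 kg/s ÷ 0.0283495 kg/oz × 0.001 s/ms = 0.166224 oz/ms

0.1662 oz/ms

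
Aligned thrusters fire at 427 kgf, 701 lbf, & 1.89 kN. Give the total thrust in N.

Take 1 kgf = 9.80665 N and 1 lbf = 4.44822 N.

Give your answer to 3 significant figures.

427 kgf × 9.80665 = 4187.44 N
701 lbf × 4.44822 = 3118.2 N
1.89 kN × 1000 = 1890 N
Total: 4187.44 + 3118.2 + 1890 = 9195.64 N

9200 N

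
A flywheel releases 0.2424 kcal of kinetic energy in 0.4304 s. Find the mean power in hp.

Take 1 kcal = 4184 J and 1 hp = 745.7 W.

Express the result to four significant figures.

0.2424 kcal × 4184 → 1014.2 J
P = E / t = 1014.2 J / 0.4304 s = 2356.41 W
2356.41 W ÷ (745.7 W/hp) = 3.16 hp

3.160 hp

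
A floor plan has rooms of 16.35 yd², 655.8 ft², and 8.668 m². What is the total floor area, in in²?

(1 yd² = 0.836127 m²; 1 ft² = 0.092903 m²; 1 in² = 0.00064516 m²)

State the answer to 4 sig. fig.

16.35 yd² × 0.836127 → 13.6707 m²
655.8 ft² × 0.092903 → 60.9258 m²
8.668 m² (already m²)
Total: 13.6707 + 60.9258 + 8.668 = 83.2645 m²
In in²: 83.2645 / 0.00064516 = 129060 in²

1.291×10⁵ in²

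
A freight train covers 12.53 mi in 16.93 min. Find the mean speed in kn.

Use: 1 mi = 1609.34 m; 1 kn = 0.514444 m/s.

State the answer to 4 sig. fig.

38.59 kn

12.53 mi × 1609.34 = 20165 m
16.93 min × 60 = 1015.8 s
v = d / t = 20165 m / 1015.8 s = 19.8513 m/s
19.8513 m/s ÷ (0.514444 m/s/kn) = 38.5879 kn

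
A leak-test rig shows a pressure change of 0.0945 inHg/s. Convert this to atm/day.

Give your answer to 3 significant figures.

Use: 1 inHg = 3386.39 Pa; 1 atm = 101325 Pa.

0.0945 inHg/s × 3386.39 Pa/inHg = 320.014 Pa/s
320.014 Pa/s ÷ 101325 Pa/atm × 86400 s/day = 272.876 atm/day

273 atm/day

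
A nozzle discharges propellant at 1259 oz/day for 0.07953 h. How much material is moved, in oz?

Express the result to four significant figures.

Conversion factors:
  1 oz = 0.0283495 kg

1259 oz/day → 4.13102×10⁻⁴ kg/s
0.07953 h → 286.308 s
m = ṁ × t = 4.13102×10⁻⁴ × 286.308 = 0.118274 kg
In oz: 0.118274 / 0.0283495 = 4.172 oz

4.172 oz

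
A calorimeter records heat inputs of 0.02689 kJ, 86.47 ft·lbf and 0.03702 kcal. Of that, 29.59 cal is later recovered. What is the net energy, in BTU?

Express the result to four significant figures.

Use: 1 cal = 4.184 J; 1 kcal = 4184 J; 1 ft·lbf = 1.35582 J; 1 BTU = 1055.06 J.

0.1661 BTU

0.02689 kJ × 1000 → 26.89 J
86.47 ft·lbf × 1.35582 → 117.238 J
0.03702 kcal × 4184 → 154.892 J
29.59 cal × 4.184 → 123.805 J
Result: 26.89 + 117.238 + 154.892 − 123.805 = 175.215 J
In BTU: 175.215 / 1055.06 = 0.166071 BTU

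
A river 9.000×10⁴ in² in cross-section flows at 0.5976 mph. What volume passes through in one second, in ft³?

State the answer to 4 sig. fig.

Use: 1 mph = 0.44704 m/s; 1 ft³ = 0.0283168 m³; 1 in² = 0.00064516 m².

547.8 ft³

0.5976 mph × 0.44704 = 0.267151 m/s
9.000×10⁴ in² × 0.00064516 = 58.0644 m²
V = v × A × t = 0.267151 m/s × 58.0644 m² × 1 s = 15.512 m³
15.512 m³ ÷ (0.0283168 m³/ft³) = 547.802 ft³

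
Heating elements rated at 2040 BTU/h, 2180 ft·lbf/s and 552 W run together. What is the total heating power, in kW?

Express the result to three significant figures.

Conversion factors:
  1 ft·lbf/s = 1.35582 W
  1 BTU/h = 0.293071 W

4.11 kW

2040 BTU/h × 0.293071 = 597.865 W
2180 ft·lbf/s × 1.35582 = 2955.69 W
552 W (already W)
Total: 597.865 + 2955.69 + 552 = 4105.56 W
In kW: 4105.56 / 1000 = 4.10556 kW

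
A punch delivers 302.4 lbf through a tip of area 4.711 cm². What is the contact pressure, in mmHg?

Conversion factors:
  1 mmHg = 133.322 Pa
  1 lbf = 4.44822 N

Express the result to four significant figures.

302.4 lbf × 4.44822 = 1345.14 N
4.711 cm² × 0.0001 = 4.711×10⁻⁴ m²
P = F / A = 1345.14 N / 4.711×10⁻⁴ m² = 2.85532×10⁶ Pa
2.85532×10⁶ Pa ÷ (133.322 Pa/mmHg) = 21416.7 mmHg

2.142×10⁴ mmHg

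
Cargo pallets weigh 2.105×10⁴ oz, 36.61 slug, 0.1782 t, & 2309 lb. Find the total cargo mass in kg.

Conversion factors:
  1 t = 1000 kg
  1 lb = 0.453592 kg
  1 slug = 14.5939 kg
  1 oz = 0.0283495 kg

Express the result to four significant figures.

2357 kg

2.105×10⁴ oz × 0.0283495 → 596.757 kg
36.61 slug × 14.5939 → 534.283 kg
0.1782 t × 1000 → 178.2 kg
2309 lb × 0.453592 → 1047.34 kg
Sum: 596.757 + 534.283 + 178.2 + 1047.34 = 2356.58 kg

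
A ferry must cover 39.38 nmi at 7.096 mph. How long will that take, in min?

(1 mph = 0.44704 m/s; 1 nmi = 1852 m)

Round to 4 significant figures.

39.38 nmi × 1852 → 72931.8 m
7.096 mph × 0.44704 → 3.1722 m/s
t = d / v = 72931.8 m / 3.1722 m/s = 22990.9 s
22990.9 s ÷ (60 s/min) = 383.182 min

383.2 min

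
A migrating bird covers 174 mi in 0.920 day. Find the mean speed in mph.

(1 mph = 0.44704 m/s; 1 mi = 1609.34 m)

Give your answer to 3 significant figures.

7.88 mph

174 mi × 1609.34 → 280025 m
0.920 day × 86400 → 79488 s
v = d / t = 280025 m / 79488 s = 3.52286 m/s
3.52286 m/s ÷ (0.44704 m/s/mph) = 7.88041 mph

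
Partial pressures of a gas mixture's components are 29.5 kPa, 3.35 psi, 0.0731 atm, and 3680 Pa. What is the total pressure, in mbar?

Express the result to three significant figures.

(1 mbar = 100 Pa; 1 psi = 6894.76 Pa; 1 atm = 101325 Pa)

29.5 kPa × 1000 → 29500 Pa
3.35 psi × 6894.76 → 23097.4 Pa
0.0731 atm × 101325 → 7406.86 Pa
3680 Pa (already Pa)
Total: 29500 + 23097.4 + 7406.86 + 3680 = 63684.3 Pa
In mbar: 63684.3 / 100 = 636.843 mbar

637 mbar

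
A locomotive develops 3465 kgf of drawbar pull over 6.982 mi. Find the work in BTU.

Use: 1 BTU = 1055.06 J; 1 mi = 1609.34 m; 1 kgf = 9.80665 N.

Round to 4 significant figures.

3465 kgf × 9.80665 → 33980 N
6.982 mi × 1609.34 → 11236.4 m
W = F × d = 33980 N × 11236.4 m = 3.81813×10⁸ J
3.81813×10⁸ J ÷ (1055.06 J/BTU) = 361887 BTU

3.619×10⁵ BTU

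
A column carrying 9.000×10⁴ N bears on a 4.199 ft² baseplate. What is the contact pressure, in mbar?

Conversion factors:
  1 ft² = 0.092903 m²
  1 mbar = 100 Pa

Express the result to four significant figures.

4.199 ft² × 0.092903 → 0.3901 m²
P = F / A = 90000 N / 0.3901 m² = 230710 Pa
230710 Pa ÷ (100 Pa/mbar) = 2307.1 mbar

2307 mbar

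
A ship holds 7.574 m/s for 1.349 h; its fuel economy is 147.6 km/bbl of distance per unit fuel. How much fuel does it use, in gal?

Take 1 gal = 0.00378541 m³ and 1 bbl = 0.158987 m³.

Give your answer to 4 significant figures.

1.349 h → 4856.4 s
d = v × t = 7.574 × 4856.4 = 36782.4 m
147.6 km/bbl → 928378 m/m³
V = d / (distance per unit fuel) = 36782.4 / 928378 = 0.0396201 m³
In gal: 0.0396201 / 0.00378541 = 10.4665 gal

10.47 gal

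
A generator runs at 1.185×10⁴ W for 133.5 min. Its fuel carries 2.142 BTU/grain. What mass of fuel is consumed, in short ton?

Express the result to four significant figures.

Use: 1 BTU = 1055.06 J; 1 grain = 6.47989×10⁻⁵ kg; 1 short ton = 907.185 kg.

133.5 min → 8010 s
E = P × t = 11850 × 8010 = 9.49185×10⁷ J
2.142 BTU/grain → 3.48762×10⁷ J/kg
m = E / e_s = 9.49185×10⁷ / 3.48762×10⁷ = 2.72158 kg
In short ton: 2.72158 / 907.185 = 0.00300003 short ton

0.003000 short ton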